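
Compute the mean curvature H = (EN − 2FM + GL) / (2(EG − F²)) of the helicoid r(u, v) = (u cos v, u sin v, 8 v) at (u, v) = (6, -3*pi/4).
H = 0

With E = 1, F = 0, G = u^2 + 64, L = 0, M = -8/sqrt(u^2 + 64), N = 0, assemble
  H = (EN − 2FM + GL) / (2(EG − F²)) = 0.
At (u, v) = (6, -3*pi/4): H = 0.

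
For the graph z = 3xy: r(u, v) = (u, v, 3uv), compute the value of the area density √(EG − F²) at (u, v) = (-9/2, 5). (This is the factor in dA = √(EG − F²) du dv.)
√(EG − F²)|_{(-9/2, 5)} = sqrt(1633)/2

E = 9*v^2 + 1, F = 9*u*v, G = 9*u^2 + 1, so EG − F² = 9*u^2 + 9*v^2 + 1. Taking the positive square root: √(EG − F²) = sqrt(9*u^2 + 9*v^2 + 1). At (u, v) = (-9/2, 5): sqrt(1633)/2.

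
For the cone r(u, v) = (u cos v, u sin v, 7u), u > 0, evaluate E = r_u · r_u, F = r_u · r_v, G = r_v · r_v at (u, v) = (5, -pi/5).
E = 50;  F = 0;  G = 25

Partials: r_u = (cos(v), sin(v), 7), r_v = (-u*sin(v), u*cos(v), 0). As functions of (u, v):
  E = r_u · r_u = 50,
  F = r_u · r_v = 0,
  G = r_v · r_v = u^2.
Evaluating at (u, v) = (5, -pi/5): E = 50, F = 0, G = 25.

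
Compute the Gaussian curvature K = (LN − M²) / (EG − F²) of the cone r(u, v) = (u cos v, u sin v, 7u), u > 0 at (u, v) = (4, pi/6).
K = 0

Coefficients of the first fundamental form: E = 50, F = 0, G = u^2.
Coefficients of the second fundamental form: L = 0, M = 0, N = 7*sqrt(2)*u^2/(10*Abs(u)).
Assemble K = (LN − M²)/(EG − F²) = 0. At (u, v) = (4, pi/6): K = 0.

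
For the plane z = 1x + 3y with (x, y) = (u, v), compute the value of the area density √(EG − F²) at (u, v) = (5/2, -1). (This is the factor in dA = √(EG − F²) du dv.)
√(EG − F²)|_{(5/2, -1)} = sqrt(11)

E = 2, F = 3, G = 10, so EG − F² = 11. Taking the positive square root: √(EG − F²) = sqrt(11). At (u, v) = (5/2, -1): sqrt(11).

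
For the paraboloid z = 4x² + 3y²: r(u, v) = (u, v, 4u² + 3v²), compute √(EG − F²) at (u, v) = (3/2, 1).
√(EG − F²)|_{(3/2, 1)} = sqrt(181)

E = 64*u^2 + 1, F = 48*u*v, G = 36*v^2 + 1; EG − F² = 64*u^2 + 36*v^2 + 1; √(EG − F²) = sqrt(64*u^2 + 36*v^2 + 1). At the given point: sqrt(181).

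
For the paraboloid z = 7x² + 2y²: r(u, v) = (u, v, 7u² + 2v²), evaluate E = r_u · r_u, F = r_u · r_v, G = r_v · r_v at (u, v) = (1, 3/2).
E = 197;  F = 84;  G = 37

Partials: r_u = (1, 0, 14*u), r_v = (0, 1, 4*v). As functions of (u, v):
  E = r_u · r_u = 196*u^2 + 1,
  F = r_u · r_v = 56*u*v,
  G = r_v · r_v = 16*v^2 + 1.
Evaluating at (u, v) = (1, 3/2): E = 197, F = 84, G = 37.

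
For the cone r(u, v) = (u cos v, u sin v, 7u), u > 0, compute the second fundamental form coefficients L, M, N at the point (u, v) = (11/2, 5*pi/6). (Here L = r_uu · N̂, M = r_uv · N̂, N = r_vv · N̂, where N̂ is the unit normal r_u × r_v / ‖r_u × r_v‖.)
L = 0;  M = 0;  N = 77*sqrt(2)/20

Compute the unit normal N̂(u, v) = (-7*sqrt(2)*u*cos(v)/(10*Abs(u)), -7*sqrt(2)*u*sin(v)/(10*Abs(u)), sqrt(2)*u/(10*Abs(u))), and the second partials r_uu, r_uv, r_vv. Take dot products:
  L(u, v) = r_uu · N̂ = 0,
  M(u, v) = r_uv · N̂ = 0,
  N(u, v) = r_vv · N̂ = 7*sqrt(2)*u^2/(10*Abs(u)).
Evaluating at (u, v) = (11/2, 5*pi/6):
  L = 0, M = 0, N = 77*sqrt(2)/20.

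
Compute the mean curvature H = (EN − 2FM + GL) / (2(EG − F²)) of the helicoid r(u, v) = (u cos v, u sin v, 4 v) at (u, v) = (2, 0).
H = 0

With E = 1, F = 0, G = u^2 + 16, L = 0, M = -4/sqrt(u^2 + 16), N = 0, assemble
  H = (EN − 2FM + GL) / (2(EG − F²)) = 0.
At (u, v) = (2, 0): H = 0.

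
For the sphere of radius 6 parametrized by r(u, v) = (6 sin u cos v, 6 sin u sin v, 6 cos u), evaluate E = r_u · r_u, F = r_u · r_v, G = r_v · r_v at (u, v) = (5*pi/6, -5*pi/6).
E = 36;  F = 0;  G = 9

Partials: r_u = (6*cos(u)*cos(v), 6*sin(v)*cos(u), -6*sin(u)), r_v = (-6*sin(u)*sin(v), 6*sin(u)*cos(v), 0). As functions of (u, v):
  E = r_u · r_u = 36,
  F = r_u · r_v = 0,
  G = r_v · r_v = 36*sin(u)^2.
Evaluating at (u, v) = (5*pi/6, -5*pi/6): E = 36, F = 0, G = 9.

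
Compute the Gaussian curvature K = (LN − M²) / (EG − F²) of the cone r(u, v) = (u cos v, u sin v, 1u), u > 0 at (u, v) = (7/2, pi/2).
K = 0

Coefficients of the first fundamental form: E = 2, F = 0, G = u^2.
Coefficients of the second fundamental form: L = 0, M = 0, N = sqrt(2)*u^2/(2*Abs(u)).
Assemble K = (LN − M²)/(EG − F²) = 0. At (u, v) = (7/2, pi/2): K = 0.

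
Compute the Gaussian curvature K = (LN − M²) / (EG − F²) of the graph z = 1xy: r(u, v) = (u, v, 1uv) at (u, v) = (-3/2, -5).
K = -16/12769

Coefficients of the first fundamental form: E = v^2 + 1, F = u*v, G = u^2 + 1.
Coefficients of the second fundamental form: L = 0, M = 1/sqrt(u^2 + v^2 + 1), N = 0.
Assemble K = (LN − M²)/(EG − F²) = 1/((u^2*v^2 - (u^2 + 1)*(v^2 + 1))*(u^2 + v^2 + 1)). At (u, v) = (-3/2, -5): K = -16/12769.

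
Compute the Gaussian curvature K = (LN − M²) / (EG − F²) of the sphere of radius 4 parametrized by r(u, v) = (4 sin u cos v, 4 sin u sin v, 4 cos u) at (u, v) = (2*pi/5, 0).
K = 1/16

Coefficients of the first fundamental form: E = 16, F = 0, G = 16*sin(u)^2.
Coefficients of the second fundamental form: L = -4*sin(u)/Abs(sin(u)), M = 0, N = -4*sin(u)^3/Abs(sin(u)).
Assemble K = (LN − M²)/(EG − F²) = 1/16. At (u, v) = (2*pi/5, 0): K = 1/16.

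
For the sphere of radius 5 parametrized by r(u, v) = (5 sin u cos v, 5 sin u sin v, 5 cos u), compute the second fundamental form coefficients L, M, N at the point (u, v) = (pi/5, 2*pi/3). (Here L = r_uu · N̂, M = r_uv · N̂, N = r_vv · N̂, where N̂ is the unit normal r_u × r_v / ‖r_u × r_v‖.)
L = -5;  M = 0;  N = -25/8 + 5*sqrt(5)/8

Compute the unit normal N̂(u, v) = (sin(u)^2*cos(v)/Abs(sin(u)), sin(u)^2*sin(v)/Abs(sin(u)), sin(2*u)/(2*Abs(sin(u)))), and the second partials r_uu, r_uv, r_vv. Take dot products:
  L(u, v) = r_uu · N̂ = -5*sin(u)/Abs(sin(u)),
  M(u, v) = r_uv · N̂ = 0,
  N(u, v) = r_vv · N̂ = -5*sin(u)^3/Abs(sin(u)).
Evaluating at (u, v) = (pi/5, 2*pi/3):
  L = -5, M = 0, N = -25/8 + 5*sqrt(5)/8.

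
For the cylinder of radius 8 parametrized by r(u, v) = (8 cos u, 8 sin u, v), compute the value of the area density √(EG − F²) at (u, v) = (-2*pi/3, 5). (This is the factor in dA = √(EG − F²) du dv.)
√(EG − F²)|_{(-2*pi/3, 5)} = 8

E = 64, F = 0, G = 1, so EG − F² = 64. Taking the positive square root: √(EG − F²) = 8. At (u, v) = (-2*pi/3, 5): 8.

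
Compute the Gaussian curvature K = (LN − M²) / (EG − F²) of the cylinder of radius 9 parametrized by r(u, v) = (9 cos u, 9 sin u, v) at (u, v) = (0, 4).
K = 0

Coefficients of the first fundamental form: E = 81, F = 0, G = 1.
Coefficients of the second fundamental form: L = -9, M = 0, N = 0.
Assemble K = (LN − M²)/(EG − F²) = 0. At (u, v) = (0, 4): K = 0.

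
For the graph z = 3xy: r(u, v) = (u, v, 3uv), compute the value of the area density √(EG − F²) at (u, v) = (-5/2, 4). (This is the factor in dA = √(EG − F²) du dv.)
√(EG − F²)|_{(-5/2, 4)} = sqrt(805)/2

E = 9*v^2 + 1, F = 9*u*v, G = 9*u^2 + 1, so EG − F² = 9*u^2 + 9*v^2 + 1. Taking the positive square root: √(EG − F²) = sqrt(9*u^2 + 9*v^2 + 1). At (u, v) = (-5/2, 4): sqrt(805)/2.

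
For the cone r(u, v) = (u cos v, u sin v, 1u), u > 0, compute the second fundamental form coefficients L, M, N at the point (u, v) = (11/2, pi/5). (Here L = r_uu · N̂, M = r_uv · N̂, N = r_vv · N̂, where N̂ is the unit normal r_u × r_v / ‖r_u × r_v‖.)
L = 0;  M = 0;  N = 11*sqrt(2)/4

Compute the unit normal N̂(u, v) = (-sqrt(2)*u*cos(v)/(2*Abs(u)), -sqrt(2)*u*sin(v)/(2*Abs(u)), sqrt(2)*u/(2*Abs(u))), and the second partials r_uu, r_uv, r_vv. Take dot products:
  L(u, v) = r_uu · N̂ = 0,
  M(u, v) = r_uv · N̂ = 0,
  N(u, v) = r_vv · N̂ = sqrt(2)*u^2/(2*Abs(u)).
Evaluating at (u, v) = (11/2, pi/5):
  L = 0, M = 0, N = 11*sqrt(2)/4.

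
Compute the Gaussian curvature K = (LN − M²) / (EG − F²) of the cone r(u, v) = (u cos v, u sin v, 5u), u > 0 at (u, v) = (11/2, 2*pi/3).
K = 0

Coefficients of the first fundamental form: E = 26, F = 0, G = u^2.
Coefficients of the second fundamental form: L = 0, M = 0, N = 5*sqrt(26)*u^2/(26*Abs(u)).
Assemble K = (LN − M²)/(EG − F²) = 0. At (u, v) = (11/2, 2*pi/3): K = 0.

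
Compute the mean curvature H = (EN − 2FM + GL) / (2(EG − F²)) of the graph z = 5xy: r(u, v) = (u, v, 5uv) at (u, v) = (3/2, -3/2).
H = 1125*sqrt(454)/103058

With E = 25*v^2 + 1, F = 25*u*v, G = 25*u^2 + 1, L = 0, M = 5/sqrt(25*u^2 + 25*v^2 + 1), N = 0, assemble
  H = (EN − 2FM + GL) / (2(EG − F²)) = -125*u*v/(25*u^2 + 25*v^2 + 1)^(3/2).
At (u, v) = (3/2, -3/2): H = 1125*sqrt(454)/103058.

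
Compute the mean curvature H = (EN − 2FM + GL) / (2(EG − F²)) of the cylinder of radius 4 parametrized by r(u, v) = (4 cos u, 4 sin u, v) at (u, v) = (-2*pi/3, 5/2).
H = -1/8

With E = 16, F = 0, G = 1, L = -4, M = 0, N = 0, assemble
  H = (EN − 2FM + GL) / (2(EG − F²)) = -1/8.
At (u, v) = (-2*pi/3, 5/2): H = -1/8.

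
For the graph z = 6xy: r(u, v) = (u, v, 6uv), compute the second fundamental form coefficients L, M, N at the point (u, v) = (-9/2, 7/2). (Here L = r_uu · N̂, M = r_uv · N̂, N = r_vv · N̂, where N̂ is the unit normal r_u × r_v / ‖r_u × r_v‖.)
L = 0;  M = 6*sqrt(1171)/1171;  N = 0

Compute the unit normal N̂(u, v) = (-6*v/sqrt(36*u^2 + 36*v^2 + 1), -6*u/sqrt(36*u^2 + 36*v^2 + 1), 1/sqrt(36*u^2 + 36*v^2 + 1)), and the second partials r_uu, r_uv, r_vv. Take dot products:
  L(u, v) = r_uu · N̂ = 0,
  M(u, v) = r_uv · N̂ = 6/sqrt(36*u^2 + 36*v^2 + 1),
  N(u, v) = r_vv · N̂ = 0.
Evaluating at (u, v) = (-9/2, 7/2):
  L = 0, M = 6*sqrt(1171)/1171, N = 0.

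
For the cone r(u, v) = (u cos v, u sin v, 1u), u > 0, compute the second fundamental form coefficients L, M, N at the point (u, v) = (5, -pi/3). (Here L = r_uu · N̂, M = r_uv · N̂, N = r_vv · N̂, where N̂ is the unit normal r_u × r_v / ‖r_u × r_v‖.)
L = 0;  M = 0;  N = 5*sqrt(2)/2

Compute the unit normal N̂(u, v) = (-sqrt(2)*u*cos(v)/(2*Abs(u)), -sqrt(2)*u*sin(v)/(2*Abs(u)), sqrt(2)*u/(2*Abs(u))), and the second partials r_uu, r_uv, r_vv. Take dot products:
  L(u, v) = r_uu · N̂ = 0,
  M(u, v) = r_uv · N̂ = 0,
  N(u, v) = r_vv · N̂ = sqrt(2)*u^2/(2*Abs(u)).
Evaluating at (u, v) = (5, -pi/3):
  L = 0, M = 0, N = 5*sqrt(2)/2.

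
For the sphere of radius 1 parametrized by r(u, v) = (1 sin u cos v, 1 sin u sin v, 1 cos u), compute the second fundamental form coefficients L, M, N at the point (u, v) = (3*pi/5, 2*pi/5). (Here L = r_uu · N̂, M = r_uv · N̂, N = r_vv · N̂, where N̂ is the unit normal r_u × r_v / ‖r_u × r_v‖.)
L = -1;  M = 0;  N = -5/8 - sqrt(5)/8

Compute the unit normal N̂(u, v) = (sin(u)^2*cos(v)/Abs(sin(u)), sin(u)^2*sin(v)/Abs(sin(u)), sin(2*u)/(2*Abs(sin(u)))), and the second partials r_uu, r_uv, r_vv. Take dot products:
  L(u, v) = r_uu · N̂ = -sin(u)/Abs(sin(u)),
  M(u, v) = r_uv · N̂ = 0,
  N(u, v) = r_vv · N̂ = -sin(u)^3/Abs(sin(u)).
Evaluating at (u, v) = (3*pi/5, 2*pi/5):
  L = -1, M = 0, N = -5/8 - sqrt(5)/8.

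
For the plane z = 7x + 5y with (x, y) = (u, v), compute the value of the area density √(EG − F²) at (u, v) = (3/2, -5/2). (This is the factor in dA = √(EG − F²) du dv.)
√(EG − F²)|_{(3/2, -5/2)} = 5*sqrt(3)

E = 50, F = 35, G = 26, so EG − F² = 75. Taking the positive square root: √(EG − F²) = 5*sqrt(3). At (u, v) = (3/2, -5/2): 5*sqrt(3).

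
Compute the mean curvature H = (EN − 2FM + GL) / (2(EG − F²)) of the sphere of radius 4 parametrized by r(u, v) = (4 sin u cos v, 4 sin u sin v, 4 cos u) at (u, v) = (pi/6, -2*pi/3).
H = -1/4

With E = 16, F = 0, G = 16*sin(u)^2, L = -4*sin(u)/Abs(sin(u)), M = 0, N = -4*sin(u)^3/Abs(sin(u)), assemble
  H = (EN − 2FM + GL) / (2(EG − F²)) = -sin(u)/(4*Abs(sin(u))).
At (u, v) = (pi/6, -2*pi/3): H = -1/4.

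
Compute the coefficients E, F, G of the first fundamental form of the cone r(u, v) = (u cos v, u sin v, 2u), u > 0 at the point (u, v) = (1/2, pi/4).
E = 5;  F = 0;  G = 1/4

Partials: r_u = (cos(v), sin(v), 2), r_v = (-u*sin(v), u*cos(v), 0). As functions of (u, v):
  E = r_u · r_u = 5,
  F = r_u · r_v = 0,
  G = r_v · r_v = u^2.
Evaluating at (u, v) = (1/2, pi/4): E = 5, F = 0, G = 1/4.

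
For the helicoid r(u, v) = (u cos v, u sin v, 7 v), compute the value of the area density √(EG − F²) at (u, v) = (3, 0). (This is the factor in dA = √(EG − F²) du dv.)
√(EG − F²)|_{(3, 0)} = sqrt(58)

E = 1, F = 0, G = u^2 + 49, so EG − F² = u^2 + 49. Taking the positive square root: √(EG − F²) = sqrt(u^2 + 49). At (u, v) = (3, 0): sqrt(58).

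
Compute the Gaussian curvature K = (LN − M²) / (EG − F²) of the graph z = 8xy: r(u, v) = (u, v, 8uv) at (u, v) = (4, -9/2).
K = -64/5387041

Coefficients of the first fundamental form: E = 64*v^2 + 1, F = 64*u*v, G = 64*u^2 + 1.
Coefficients of the second fundamental form: L = 0, M = 8/sqrt(64*u^2 + 64*v^2 + 1), N = 0.
Assemble K = (LN − M²)/(EG − F²) = -64/(4096*u^4 + 8192*u^2*v^2 + 128*u^2 + 4096*v^4 + 128*v^2 + 1). At (u, v) = (4, -9/2): K = -64/5387041.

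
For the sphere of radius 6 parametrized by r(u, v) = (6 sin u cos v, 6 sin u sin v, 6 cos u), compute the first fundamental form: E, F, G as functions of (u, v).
E = 36;  F = 0;  G = 36*sin(u)^2

Compute partials: r_u = (6*cos(u)*cos(v), 6*sin(v)*cos(u), -6*sin(u)), r_v = (-6*sin(u)*sin(v), 6*sin(u)*cos(v), 0). Then
  E = r_u · r_u = 36,
  F = r_u · r_v = 0,
  G = r_v · r_v = 36*sin(u)^2.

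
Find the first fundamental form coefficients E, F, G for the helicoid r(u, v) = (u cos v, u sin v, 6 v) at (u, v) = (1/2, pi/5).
E = 1;  F = 0;  G = 145/4

Partials: r_u = (cos(v), sin(v), 0), r_v = (-u*sin(v), u*cos(v), 6). As functions of (u, v):
  E = r_u · r_u = 1,
  F = r_u · r_v = 0,
  G = r_v · r_v = u^2 + 36.
Evaluating at (u, v) = (1/2, pi/5): E = 1, F = 0, G = 145/4.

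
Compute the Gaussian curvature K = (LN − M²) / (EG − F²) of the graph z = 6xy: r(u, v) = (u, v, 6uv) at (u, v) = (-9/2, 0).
K = -9/133225

Coefficients of the first fundamental form: E = 36*v^2 + 1, F = 36*u*v, G = 36*u^2 + 1.
Coefficients of the second fundamental form: L = 0, M = 6/sqrt(36*u^2 + 36*v^2 + 1), N = 0.
Assemble K = (LN − M²)/(EG − F²) = -36/(1296*u^4 + 2592*u^2*v^2 + 72*u^2 + 1296*v^4 + 72*v^2 + 1). At (u, v) = (-9/2, 0): K = -9/133225.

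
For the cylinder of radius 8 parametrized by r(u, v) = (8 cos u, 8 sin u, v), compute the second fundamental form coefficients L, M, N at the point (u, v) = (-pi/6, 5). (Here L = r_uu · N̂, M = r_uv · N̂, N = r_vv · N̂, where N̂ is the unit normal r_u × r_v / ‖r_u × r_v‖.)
L = -8;  M = 0;  N = 0

Compute the unit normal N̂(u, v) = (cos(u), sin(u), 0), and the second partials r_uu, r_uv, r_vv. Take dot products:
  L(u, v) = r_uu · N̂ = -8,
  M(u, v) = r_uv · N̂ = 0,
  N(u, v) = r_vv · N̂ = 0.
Evaluating at (u, v) = (-pi/6, 5):
  L = -8, M = 0, N = 0.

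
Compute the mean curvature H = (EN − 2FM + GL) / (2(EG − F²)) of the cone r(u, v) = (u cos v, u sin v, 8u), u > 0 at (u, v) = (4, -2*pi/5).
H = sqrt(65)/65

With E = 65, F = 0, G = u^2, L = 0, M = 0, N = 8*sqrt(65)*u^2/(65*Abs(u)), assemble
  H = (EN − 2FM + GL) / (2(EG − F²)) = 4*sqrt(65)/(65*Abs(u)).
At (u, v) = (4, -2*pi/5): H = sqrt(65)/65.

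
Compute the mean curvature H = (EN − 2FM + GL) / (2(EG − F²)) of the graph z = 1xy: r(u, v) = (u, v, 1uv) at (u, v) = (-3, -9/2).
H = -108/1331

With E = v^2 + 1, F = u*v, G = u^2 + 1, L = 0, M = 1/sqrt(u^2 + v^2 + 1), N = 0, assemble
  H = (EN − 2FM + GL) / (2(EG − F²)) = -u*v/(u^2 + v^2 + 1)^(3/2).
At (u, v) = (-3, -9/2): H = -108/1331.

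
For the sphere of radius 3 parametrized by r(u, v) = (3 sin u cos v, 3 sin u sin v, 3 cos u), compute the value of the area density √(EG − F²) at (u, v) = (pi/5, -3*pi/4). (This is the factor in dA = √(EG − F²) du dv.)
√(EG − F²)|_{(pi/5, -3*pi/4)} = 9*sqrt(10 - 2*sqrt(5))/4

E = 9, F = 0, G = 9*sin(u)^2, so EG − F² = 81*sin(u)^2. Taking the positive square root: √(EG − F²) = 9*Abs(sin(u)). At (u, v) = (pi/5, -3*pi/4): 9*sqrt(10 - 2*sqrt(5))/4.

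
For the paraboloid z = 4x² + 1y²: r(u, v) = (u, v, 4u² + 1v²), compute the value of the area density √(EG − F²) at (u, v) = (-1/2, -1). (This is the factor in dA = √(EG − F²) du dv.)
√(EG − F²)|_{(-1/2, -1)} = sqrt(21)

E = 64*u^2 + 1, F = 16*u*v, G = 4*v^2 + 1, so EG − F² = 64*u^2 + 4*v^2 + 1. Taking the positive square root: √(EG − F²) = sqrt(64*u^2 + 4*v^2 + 1). At (u, v) = (-1/2, -1): sqrt(21).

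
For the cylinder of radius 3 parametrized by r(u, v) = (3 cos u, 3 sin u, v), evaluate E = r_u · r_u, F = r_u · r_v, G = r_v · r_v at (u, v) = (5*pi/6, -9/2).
E = 9;  F = 0;  G = 1

Partials: r_u = (-3*sin(u), 3*cos(u), 0), r_v = (0, 0, 1). As functions of (u, v):
  E = r_u · r_u = 9,
  F = r_u · r_v = 0,
  G = r_v · r_v = 1.
Evaluating at (u, v) = (5*pi/6, -9/2): E = 9, F = 0, G = 1.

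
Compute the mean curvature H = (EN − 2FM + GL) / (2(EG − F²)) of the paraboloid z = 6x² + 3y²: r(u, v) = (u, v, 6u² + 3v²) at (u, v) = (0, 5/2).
H = 1359*sqrt(226)/51076

With E = 144*u^2 + 1, F = 72*u*v, G = 36*v^2 + 1, L = 12/sqrt(144*u^2 + 36*v^2 + 1), M = 0, N = 6/sqrt(144*u^2 + 36*v^2 + 1), assemble
  H = (EN − 2FM + GL) / (2(EG − F²)) = 9*(48*u^2 + 24*v^2 + 1)/(144*u^2 + 36*v^2 + 1)^(3/2).
At (u, v) = (0, 5/2): H = 1359*sqrt(226)/51076.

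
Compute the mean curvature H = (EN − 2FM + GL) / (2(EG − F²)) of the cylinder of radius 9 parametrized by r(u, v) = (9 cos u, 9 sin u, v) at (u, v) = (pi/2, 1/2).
H = -1/18

With E = 81, F = 0, G = 1, L = -9, M = 0, N = 0, assemble
  H = (EN − 2FM + GL) / (2(EG − F²)) = -1/18.
At (u, v) = (pi/2, 1/2): H = -1/18.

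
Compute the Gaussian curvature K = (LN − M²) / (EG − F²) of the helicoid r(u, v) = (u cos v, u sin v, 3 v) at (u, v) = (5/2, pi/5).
K = -144/3721

Coefficients of the first fundamental form: E = 1, F = 0, G = u^2 + 9.
Coefficients of the second fundamental form: L = 0, M = -3/sqrt(u^2 + 9), N = 0.
Assemble K = (LN − M²)/(EG − F²) = -9/(u^2 + 9)^2. At (u, v) = (5/2, pi/5): K = -144/3721.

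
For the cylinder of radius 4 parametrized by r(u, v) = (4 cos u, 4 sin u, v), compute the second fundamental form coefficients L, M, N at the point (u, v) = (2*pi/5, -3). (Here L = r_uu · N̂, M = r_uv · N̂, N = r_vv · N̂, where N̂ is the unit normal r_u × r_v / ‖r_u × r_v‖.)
L = -4;  M = 0;  N = 0

Compute the unit normal N̂(u, v) = (cos(u), sin(u), 0), and the second partials r_uu, r_uv, r_vv. Take dot products:
  L(u, v) = r_uu · N̂ = -4,
  M(u, v) = r_uv · N̂ = 0,
  N(u, v) = r_vv · N̂ = 0.
Evaluating at (u, v) = (2*pi/5, -3):
  L = -4, M = 0, N = 0.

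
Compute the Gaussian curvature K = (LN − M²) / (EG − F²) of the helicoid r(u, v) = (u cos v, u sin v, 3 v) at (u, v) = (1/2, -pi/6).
K = -144/1369

Coefficients of the first fundamental form: E = 1, F = 0, G = u^2 + 9.
Coefficients of the second fundamental form: L = 0, M = -3/sqrt(u^2 + 9), N = 0.
Assemble K = (LN − M²)/(EG − F²) = -9/(u^2 + 9)^2. At (u, v) = (1/2, -pi/6): K = -144/1369.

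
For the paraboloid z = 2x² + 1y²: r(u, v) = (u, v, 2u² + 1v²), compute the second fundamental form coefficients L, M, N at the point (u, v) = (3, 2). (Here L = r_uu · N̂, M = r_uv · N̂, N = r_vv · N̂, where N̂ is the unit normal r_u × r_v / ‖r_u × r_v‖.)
L = 4*sqrt(161)/161;  M = 0;  N = 2*sqrt(161)/161

Compute the unit normal N̂(u, v) = (-4*u/sqrt(16*u^2 + 4*v^2 + 1), -2*v/sqrt(16*u^2 + 4*v^2 + 1), 1/sqrt(16*u^2 + 4*v^2 + 1)), and the second partials r_uu, r_uv, r_vv. Take dot products:
  L(u, v) = r_uu · N̂ = 4/sqrt(16*u^2 + 4*v^2 + 1),
  M(u, v) = r_uv · N̂ = 0,
  N(u, v) = r_vv · N̂ = 2/sqrt(16*u^2 + 4*v^2 + 1).
Evaluating at (u, v) = (3, 2):
  L = 4*sqrt(161)/161, M = 0, N = 2*sqrt(161)/161.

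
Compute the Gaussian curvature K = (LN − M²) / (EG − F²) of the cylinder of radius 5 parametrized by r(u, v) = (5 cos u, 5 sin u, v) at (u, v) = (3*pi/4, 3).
K = 0

Coefficients of the first fundamental form: E = 25, F = 0, G = 1.
Coefficients of the second fundamental form: L = -5, M = 0, N = 0.
Assemble K = (LN − M²)/(EG − F²) = 0. At (u, v) = (3*pi/4, 3): K = 0.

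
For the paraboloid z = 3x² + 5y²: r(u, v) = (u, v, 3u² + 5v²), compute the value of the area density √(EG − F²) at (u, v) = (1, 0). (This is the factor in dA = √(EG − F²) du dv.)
√(EG − F²)|_{(1, 0)} = sqrt(37)

E = 36*u^2 + 1, F = 60*u*v, G = 100*v^2 + 1, so EG − F² = 36*u^2 + 100*v^2 + 1. Taking the positive square root: √(EG − F²) = sqrt(36*u^2 + 100*v^2 + 1). At (u, v) = (1, 0): sqrt(37).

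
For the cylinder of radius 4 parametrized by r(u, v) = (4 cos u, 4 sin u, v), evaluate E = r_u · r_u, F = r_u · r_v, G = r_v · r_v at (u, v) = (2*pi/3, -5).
E = 16;  F = 0;  G = 1

Partials: r_u = (-4*sin(u), 4*cos(u), 0), r_v = (0, 0, 1). As functions of (u, v):
  E = r_u · r_u = 16,
  F = r_u · r_v = 0,
  G = r_v · r_v = 1.
Evaluating at (u, v) = (2*pi/3, -5): E = 16, F = 0, G = 1.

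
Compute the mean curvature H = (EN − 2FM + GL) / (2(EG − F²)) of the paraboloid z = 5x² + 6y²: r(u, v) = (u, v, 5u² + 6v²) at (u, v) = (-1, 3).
H = 7091*sqrt(1397)/1951609

With E = 100*u^2 + 1, F = 120*u*v, G = 144*v^2 + 1, L = 10/sqrt(100*u^2 + 144*v^2 + 1), M = 0, N = 12/sqrt(100*u^2 + 144*v^2 + 1), assemble
  H = (EN − 2FM + GL) / (2(EG − F²)) = (600*u^2 + 720*v^2 + 11)/(100*u^2 + 144*v^2 + 1)^(3/2).
At (u, v) = (-1, 3): H = 7091*sqrt(1397)/1951609.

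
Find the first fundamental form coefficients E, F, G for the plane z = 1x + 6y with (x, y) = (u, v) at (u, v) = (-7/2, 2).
E = 2;  F = 6;  G = 37

Partials: r_u = (1, 0, 1), r_v = (0, 1, 6). As functions of (u, v):
  E = r_u · r_u = 2,
  F = r_u · r_v = 6,
  G = r_v · r_v = 37.
Evaluating at (u, v) = (-7/2, 2): E = 2, F = 6, G = 37.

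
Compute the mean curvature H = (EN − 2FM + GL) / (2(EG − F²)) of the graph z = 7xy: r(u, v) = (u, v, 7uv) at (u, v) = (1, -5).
H = 343*sqrt(51)/65025

With E = 49*v^2 + 1, F = 49*u*v, G = 49*u^2 + 1, L = 0, M = 7/sqrt(49*u^2 + 49*v^2 + 1), N = 0, assemble
  H = (EN − 2FM + GL) / (2(EG − F²)) = -343*u*v/(49*u^2 + 49*v^2 + 1)^(3/2).
At (u, v) = (1, -5): H = 343*sqrt(51)/65025.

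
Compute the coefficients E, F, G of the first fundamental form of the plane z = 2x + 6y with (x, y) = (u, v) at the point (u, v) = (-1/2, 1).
E = 5;  F = 12;  G = 37

Partials: r_u = (1, 0, 2), r_v = (0, 1, 6). As functions of (u, v):
  E = r_u · r_u = 5,
  F = r_u · r_v = 12,
  G = r_v · r_v = 37.
Evaluating at (u, v) = (-1/2, 1): E = 5, F = 12, G = 37.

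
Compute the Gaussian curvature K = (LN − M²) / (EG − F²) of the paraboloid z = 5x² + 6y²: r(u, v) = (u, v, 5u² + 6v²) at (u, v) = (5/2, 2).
K = 30/361201

Coefficients of the first fundamental form: E = 100*u^2 + 1, F = 120*u*v, G = 144*v^2 + 1.
Coefficients of the second fundamental form: L = 10/sqrt(100*u^2 + 144*v^2 + 1), M = 0, N = 12/sqrt(100*u^2 + 144*v^2 + 1).
Assemble K = (LN − M²)/(EG − F²) = 120/(10000*u^4 + 28800*u^2*v^2 + 200*u^2 + 20736*v^4 + 288*v^2 + 1). At (u, v) = (5/2, 2): K = 30/361201.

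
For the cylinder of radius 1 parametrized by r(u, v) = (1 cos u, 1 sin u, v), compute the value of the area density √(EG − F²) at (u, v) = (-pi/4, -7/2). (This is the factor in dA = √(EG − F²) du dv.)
√(EG − F²)|_{(-pi/4, -7/2)} = 1

E = 1, F = 0, G = 1, so EG − F² = 1. Taking the positive square root: √(EG − F²) = 1. At (u, v) = (-pi/4, -7/2): 1.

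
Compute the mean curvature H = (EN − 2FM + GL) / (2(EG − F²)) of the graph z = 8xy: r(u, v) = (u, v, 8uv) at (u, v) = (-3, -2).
H = -3072*sqrt(17)/99127

With E = 64*v^2 + 1, F = 64*u*v, G = 64*u^2 + 1, L = 0, M = 8/sqrt(64*u^2 + 64*v^2 + 1), N = 0, assemble
  H = (EN − 2FM + GL) / (2(EG − F²)) = -512*u*v/(64*u^2 + 64*v^2 + 1)^(3/2).
At (u, v) = (-3, -2): H = -3072*sqrt(17)/99127.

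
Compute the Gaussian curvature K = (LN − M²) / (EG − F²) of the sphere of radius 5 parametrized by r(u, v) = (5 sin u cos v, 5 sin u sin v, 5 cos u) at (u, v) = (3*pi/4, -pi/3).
K = 1/25

Coefficients of the first fundamental form: E = 25, F = 0, G = 25*sin(u)^2.
Coefficients of the second fundamental form: L = -5*sin(u)/Abs(sin(u)), M = 0, N = -5*sin(u)^3/Abs(sin(u)).
Assemble K = (LN − M²)/(EG − F²) = 1/25. At (u, v) = (3*pi/4, -pi/3): K = 1/25.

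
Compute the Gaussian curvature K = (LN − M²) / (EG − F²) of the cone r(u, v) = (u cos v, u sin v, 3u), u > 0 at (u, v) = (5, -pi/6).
K = 0

Coefficients of the first fundamental form: E = 10, F = 0, G = u^2.
Coefficients of the second fundamental form: L = 0, M = 0, N = 3*sqrt(10)*u^2/(10*Abs(u)).
Assemble K = (LN − M²)/(EG − F²) = 0. At (u, v) = (5, -pi/6): K = 0.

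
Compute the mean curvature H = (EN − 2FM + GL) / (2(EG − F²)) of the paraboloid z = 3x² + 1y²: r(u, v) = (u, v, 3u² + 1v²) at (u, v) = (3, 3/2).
H = 355*sqrt(334)/111556

With E = 36*u^2 + 1, F = 12*u*v, G = 4*v^2 + 1, L = 6/sqrt(36*u^2 + 4*v^2 + 1), M = 0, N = 2/sqrt(36*u^2 + 4*v^2 + 1), assemble
  H = (EN − 2FM + GL) / (2(EG − F²)) = 4*(9*u^2 + 3*v^2 + 1)/(36*u^2 + 4*v^2 + 1)^(3/2).
At (u, v) = (3, 3/2): H = 355*sqrt(334)/111556.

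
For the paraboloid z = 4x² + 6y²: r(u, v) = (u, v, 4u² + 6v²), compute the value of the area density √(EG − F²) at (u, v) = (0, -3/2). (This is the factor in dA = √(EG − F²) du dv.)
√(EG − F²)|_{(0, -3/2)} = 5*sqrt(13)

E = 64*u^2 + 1, F = 96*u*v, G = 144*v^2 + 1, so EG − F² = 64*u^2 + 144*v^2 + 1. Taking the positive square root: √(EG − F²) = sqrt(64*u^2 + 144*v^2 + 1). At (u, v) = (0, -3/2): 5*sqrt(13).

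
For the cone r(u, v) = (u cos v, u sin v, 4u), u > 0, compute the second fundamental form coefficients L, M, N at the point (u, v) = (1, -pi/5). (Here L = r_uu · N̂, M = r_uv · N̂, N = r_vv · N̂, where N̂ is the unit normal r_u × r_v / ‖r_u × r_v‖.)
L = 0;  M = 0;  N = 4*sqrt(17)/17

Compute the unit normal N̂(u, v) = (-4*sqrt(17)*u*cos(v)/(17*Abs(u)), -4*sqrt(17)*u*sin(v)/(17*Abs(u)), sqrt(17)*u/(17*Abs(u))), and the second partials r_uu, r_uv, r_vv. Take dot products:
  L(u, v) = r_uu · N̂ = 0,
  M(u, v) = r_uv · N̂ = 0,
  N(u, v) = r_vv · N̂ = 4*sqrt(17)*u^2/(17*Abs(u)).
Evaluating at (u, v) = (1, -pi/5):
  L = 0, M = 0, N = 4*sqrt(17)/17.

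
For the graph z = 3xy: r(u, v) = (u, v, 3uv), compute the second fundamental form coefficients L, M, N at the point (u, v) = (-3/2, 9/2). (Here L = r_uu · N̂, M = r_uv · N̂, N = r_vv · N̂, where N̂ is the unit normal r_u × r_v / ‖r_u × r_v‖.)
L = 0;  M = 3*sqrt(814)/407;  N = 0

Compute the unit normal N̂(u, v) = (-3*v/sqrt(9*u^2 + 9*v^2 + 1), -3*u/sqrt(9*u^2 + 9*v^2 + 1), 1/sqrt(9*u^2 + 9*v^2 + 1)), and the second partials r_uu, r_uv, r_vv. Take dot products:
  L(u, v) = r_uu · N̂ = 0,
  M(u, v) = r_uv · N̂ = 3/sqrt(9*u^2 + 9*v^2 + 1),
  N(u, v) = r_vv · N̂ = 0.
Evaluating at (u, v) = (-3/2, 9/2):
  L = 0, M = 3*sqrt(814)/407, N = 0.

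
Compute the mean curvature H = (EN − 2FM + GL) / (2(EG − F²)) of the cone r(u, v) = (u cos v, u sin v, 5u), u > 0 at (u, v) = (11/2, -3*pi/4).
H = 5*sqrt(26)/286

With E = 26, F = 0, G = u^2, L = 0, M = 0, N = 5*sqrt(26)*u^2/(26*Abs(u)), assemble
  H = (EN − 2FM + GL) / (2(EG − F²)) = 5*sqrt(26)/(52*Abs(u)).
At (u, v) = (11/2, -3*pi/4): H = 5*sqrt(26)/286.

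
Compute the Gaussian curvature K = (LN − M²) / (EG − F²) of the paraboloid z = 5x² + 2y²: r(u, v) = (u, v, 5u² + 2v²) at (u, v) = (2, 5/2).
K = 40/251001

Coefficients of the first fundamental form: E = 100*u^2 + 1, F = 40*u*v, G = 16*v^2 + 1.
Coefficients of the second fundamental form: L = 10/sqrt(100*u^2 + 16*v^2 + 1), M = 0, N = 4/sqrt(100*u^2 + 16*v^2 + 1).
Assemble K = (LN − M²)/(EG − F²) = 40/(10000*u^4 + 3200*u^2*v^2 + 200*u^2 + 256*v^4 + 32*v^2 + 1). At (u, v) = (2, 5/2): K = 40/251001.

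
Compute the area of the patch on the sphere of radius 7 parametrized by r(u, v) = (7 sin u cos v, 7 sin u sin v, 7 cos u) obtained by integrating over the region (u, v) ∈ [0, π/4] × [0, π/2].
Area = 49*pi*(2 - sqrt(2))/4

Area = ∫∫ √(EG − F²) du dv with √(EG − F²) = 49*Abs(sin(u)). Integrating over [0, π/4] × [0, π/2] gives 49*pi*(2 - sqrt(2))/4.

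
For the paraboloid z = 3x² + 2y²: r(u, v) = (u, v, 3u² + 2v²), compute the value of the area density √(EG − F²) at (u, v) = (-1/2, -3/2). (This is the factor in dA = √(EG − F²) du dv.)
√(EG − F²)|_{(-1/2, -3/2)} = sqrt(46)

E = 36*u^2 + 1, F = 24*u*v, G = 16*v^2 + 1, so EG − F² = 36*u^2 + 16*v^2 + 1. Taking the positive square root: √(EG − F²) = sqrt(36*u^2 + 16*v^2 + 1). At (u, v) = (-1/2, -3/2): sqrt(46).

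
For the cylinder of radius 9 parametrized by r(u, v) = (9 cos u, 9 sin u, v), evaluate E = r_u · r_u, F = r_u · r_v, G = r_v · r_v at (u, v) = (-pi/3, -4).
E = 81;  F = 0;  G = 1

Partials: r_u = (-9*sin(u), 9*cos(u), 0), r_v = (0, 0, 1). As functions of (u, v):
  E = r_u · r_u = 81,
  F = r_u · r_v = 0,
  G = r_v · r_v = 1.
Evaluating at (u, v) = (-pi/3, -4): E = 81, F = 0, G = 1.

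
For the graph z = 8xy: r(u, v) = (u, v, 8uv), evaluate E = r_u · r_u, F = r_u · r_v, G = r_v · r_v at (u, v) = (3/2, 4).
E = 1025;  F = 384;  G = 145

Partials: r_u = (1, 0, 8*v), r_v = (0, 1, 8*u). As functions of (u, v):
  E = r_u · r_u = 64*v^2 + 1,
  F = r_u · r_v = 64*u*v,
  G = r_v · r_v = 64*u^2 + 1.
Evaluating at (u, v) = (3/2, 4): E = 1025, F = 384, G = 145.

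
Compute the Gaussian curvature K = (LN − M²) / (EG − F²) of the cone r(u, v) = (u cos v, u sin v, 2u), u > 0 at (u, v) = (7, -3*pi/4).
K = 0

Coefficients of the first fundamental form: E = 5, F = 0, G = u^2.
Coefficients of the second fundamental form: L = 0, M = 0, N = 2*sqrt(5)*u^2/(5*Abs(u)).
Assemble K = (LN − M²)/(EG − F²) = 0. At (u, v) = (7, -3*pi/4): K = 0.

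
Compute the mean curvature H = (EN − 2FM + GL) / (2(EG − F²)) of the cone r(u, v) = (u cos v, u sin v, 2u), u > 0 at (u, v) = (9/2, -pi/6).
H = 2*sqrt(5)/45

With E = 5, F = 0, G = u^2, L = 0, M = 0, N = 2*sqrt(5)*u^2/(5*Abs(u)), assemble
  H = (EN − 2FM + GL) / (2(EG − F²)) = sqrt(5)/(5*Abs(u)).
At (u, v) = (9/2, -pi/6): H = 2*sqrt(5)/45.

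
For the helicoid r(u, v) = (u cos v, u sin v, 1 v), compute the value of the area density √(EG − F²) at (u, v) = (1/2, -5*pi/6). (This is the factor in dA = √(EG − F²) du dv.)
√(EG − F²)|_{(1/2, -5*pi/6)} = sqrt(5)/2

E = 1, F = 0, G = u^2 + 1, so EG − F² = u^2 + 1. Taking the positive square root: √(EG − F²) = sqrt(u^2 + 1). At (u, v) = (1/2, -5*pi/6): sqrt(5)/2.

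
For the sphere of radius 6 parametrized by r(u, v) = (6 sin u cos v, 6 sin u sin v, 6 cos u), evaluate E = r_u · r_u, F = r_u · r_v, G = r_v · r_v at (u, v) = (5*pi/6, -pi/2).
E = 36;  F = 0;  G = 9

Partials: r_u = (6*cos(u)*cos(v), 6*sin(v)*cos(u), -6*sin(u)), r_v = (-6*sin(u)*sin(v), 6*sin(u)*cos(v), 0). As functions of (u, v):
  E = r_u · r_u = 36,
  F = r_u · r_v = 0,
  G = r_v · r_v = 36*sin(u)^2.
Evaluating at (u, v) = (5*pi/6, -pi/2): E = 36, F = 0, G = 9.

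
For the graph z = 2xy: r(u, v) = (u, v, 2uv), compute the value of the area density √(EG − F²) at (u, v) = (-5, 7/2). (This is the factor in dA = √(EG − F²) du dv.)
√(EG − F²)|_{(-5, 7/2)} = 5*sqrt(6)

E = 4*v^2 + 1, F = 4*u*v, G = 4*u^2 + 1, so EG − F² = 4*u^2 + 4*v^2 + 1. Taking the positive square root: √(EG − F²) = sqrt(4*u^2 + 4*v^2 + 1). At (u, v) = (-5, 7/2): 5*sqrt(6).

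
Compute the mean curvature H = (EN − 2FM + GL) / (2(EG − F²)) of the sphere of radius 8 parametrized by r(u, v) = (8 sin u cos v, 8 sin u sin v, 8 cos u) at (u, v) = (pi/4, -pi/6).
H = -1/8

With E = 64, F = 0, G = 64*sin(u)^2, L = -8*sin(u)/Abs(sin(u)), M = 0, N = -8*sin(u)^3/Abs(sin(u)), assemble
  H = (EN − 2FM + GL) / (2(EG − F²)) = -sin(u)/(8*Abs(sin(u))).
At (u, v) = (pi/4, -pi/6): H = -1/8.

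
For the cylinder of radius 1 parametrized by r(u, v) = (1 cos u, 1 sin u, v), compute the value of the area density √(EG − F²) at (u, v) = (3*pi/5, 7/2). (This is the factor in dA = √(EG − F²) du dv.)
√(EG − F²)|_{(3*pi/5, 7/2)} = 1

E = 1, F = 0, G = 1, so EG − F² = 1. Taking the positive square root: √(EG − F²) = 1. At (u, v) = (3*pi/5, 7/2): 1.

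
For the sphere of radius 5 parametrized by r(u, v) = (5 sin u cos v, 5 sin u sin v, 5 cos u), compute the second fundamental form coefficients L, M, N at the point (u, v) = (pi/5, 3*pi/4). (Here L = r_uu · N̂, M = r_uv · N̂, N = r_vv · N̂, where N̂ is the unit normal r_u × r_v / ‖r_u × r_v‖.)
L = -5;  M = 0;  N = -25/8 + 5*sqrt(5)/8

Compute the unit normal N̂(u, v) = (sin(u)^2*cos(v)/Abs(sin(u)), sin(u)^2*sin(v)/Abs(sin(u)), sin(2*u)/(2*Abs(sin(u)))), and the second partials r_uu, r_uv, r_vv. Take dot products:
  L(u, v) = r_uu · N̂ = -5*sin(u)/Abs(sin(u)),
  M(u, v) = r_uv · N̂ = 0,
  N(u, v) = r_vv · N̂ = -5*sin(u)^3/Abs(sin(u)).
Evaluating at (u, v) = (pi/5, 3*pi/4):
  L = -5, M = 0, N = -25/8 + 5*sqrt(5)/8.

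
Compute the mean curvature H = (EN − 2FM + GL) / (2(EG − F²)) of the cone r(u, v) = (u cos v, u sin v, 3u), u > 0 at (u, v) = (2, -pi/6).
H = 3*sqrt(10)/40

With E = 10, F = 0, G = u^2, L = 0, M = 0, N = 3*sqrt(10)*u^2/(10*Abs(u)), assemble
  H = (EN − 2FM + GL) / (2(EG − F²)) = 3*sqrt(10)/(20*Abs(u)).
At (u, v) = (2, -pi/6): H = 3*sqrt(10)/40.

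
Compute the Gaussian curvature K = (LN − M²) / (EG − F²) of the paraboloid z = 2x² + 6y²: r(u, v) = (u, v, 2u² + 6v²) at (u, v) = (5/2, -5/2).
K = 48/1002001

Coefficients of the first fundamental form: E = 16*u^2 + 1, F = 48*u*v, G = 144*v^2 + 1.
Coefficients of the second fundamental form: L = 4/sqrt(16*u^2 + 144*v^2 + 1), M = 0, N = 12/sqrt(16*u^2 + 144*v^2 + 1).
Assemble K = (LN − M²)/(EG − F²) = 48/(256*u^4 + 4608*u^2*v^2 + 32*u^2 + 20736*v^4 + 288*v^2 + 1). At (u, v) = (5/2, -5/2): K = 48/1002001.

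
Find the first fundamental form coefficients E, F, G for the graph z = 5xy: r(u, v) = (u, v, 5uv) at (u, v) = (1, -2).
E = 101;  F = -50;  G = 26

Partials: r_u = (1, 0, 5*v), r_v = (0, 1, 5*u). As functions of (u, v):
  E = r_u · r_u = 25*v^2 + 1,
  F = r_u · r_v = 25*u*v,
  G = r_v · r_v = 25*u^2 + 1.
Evaluating at (u, v) = (1, -2): E = 101, F = -50, G = 26.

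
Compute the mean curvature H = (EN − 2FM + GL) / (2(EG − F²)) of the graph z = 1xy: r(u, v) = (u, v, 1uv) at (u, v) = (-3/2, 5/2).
H = 15*sqrt(38)/722

With E = v^2 + 1, F = u*v, G = u^2 + 1, L = 0, M = 1/sqrt(u^2 + v^2 + 1), N = 0, assemble
  H = (EN − 2FM + GL) / (2(EG − F²)) = -u*v/(u^2 + v^2 + 1)^(3/2).
At (u, v) = (-3/2, 5/2): H = 15*sqrt(38)/722.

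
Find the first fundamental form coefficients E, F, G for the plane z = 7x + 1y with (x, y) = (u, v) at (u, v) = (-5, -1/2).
E = 50;  F = 7;  G = 2

Partials: r_u = (1, 0, 7), r_v = (0, 1, 1). As functions of (u, v):
  E = r_u · r_u = 50,
  F = r_u · r_v = 7,
  G = r_v · r_v = 2.
Evaluating at (u, v) = (-5, -1/2): E = 50, F = 7, G = 2.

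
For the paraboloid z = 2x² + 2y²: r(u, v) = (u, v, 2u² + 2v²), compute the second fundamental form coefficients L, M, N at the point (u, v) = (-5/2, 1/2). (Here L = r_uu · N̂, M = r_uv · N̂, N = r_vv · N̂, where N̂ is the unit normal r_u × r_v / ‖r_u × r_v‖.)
L = 4*sqrt(105)/105;  M = 0;  N = 4*sqrt(105)/105

Compute the unit normal N̂(u, v) = (-4*u/sqrt(16*u^2 + 16*v^2 + 1), -4*v/sqrt(16*u^2 + 16*v^2 + 1), 1/sqrt(16*u^2 + 16*v^2 + 1)), and the second partials r_uu, r_uv, r_vv. Take dot products:
  L(u, v) = r_uu · N̂ = 4/sqrt(16*u^2 + 16*v^2 + 1),
  M(u, v) = r_uv · N̂ = 0,
  N(u, v) = r_vv · N̂ = 4/sqrt(16*u^2 + 16*v^2 + 1).
Evaluating at (u, v) = (-5/2, 1/2):
  L = 4*sqrt(105)/105, M = 0, N = 4*sqrt(105)/105.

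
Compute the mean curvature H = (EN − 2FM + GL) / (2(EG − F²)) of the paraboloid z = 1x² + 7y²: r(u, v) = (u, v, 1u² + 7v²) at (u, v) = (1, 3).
H = 1800*sqrt(1769)/3129361

With E = 4*u^2 + 1, F = 28*u*v, G = 196*v^2 + 1, L = 2/sqrt(4*u^2 + 196*v^2 + 1), M = 0, N = 14/sqrt(4*u^2 + 196*v^2 + 1), assemble
  H = (EN − 2FM + GL) / (2(EG − F²)) = 4*(7*u^2 + 49*v^2 + 2)/(4*u^2 + 196*v^2 + 1)^(3/2).
At (u, v) = (1, 3): H = 1800*sqrt(1769)/3129361.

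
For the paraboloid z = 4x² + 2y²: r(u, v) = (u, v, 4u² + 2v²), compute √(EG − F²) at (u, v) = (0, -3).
√(EG − F²)|_{(0, -3)} = sqrt(145)

E = 64*u^2 + 1, F = 32*u*v, G = 16*v^2 + 1; EG − F² = 64*u^2 + 16*v^2 + 1; √(EG − F²) = sqrt(64*u^2 + 16*v^2 + 1). At the given point: sqrt(145).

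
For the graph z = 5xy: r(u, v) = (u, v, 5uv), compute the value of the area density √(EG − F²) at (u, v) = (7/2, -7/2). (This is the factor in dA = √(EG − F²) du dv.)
√(EG − F²)|_{(7/2, -7/2)} = sqrt(2454)/2

E = 25*v^2 + 1, F = 25*u*v, G = 25*u^2 + 1, so EG − F² = 25*u^2 + 25*v^2 + 1. Taking the positive square root: √(EG − F²) = sqrt(25*u^2 + 25*v^2 + 1). At (u, v) = (7/2, -7/2): sqrt(2454)/2.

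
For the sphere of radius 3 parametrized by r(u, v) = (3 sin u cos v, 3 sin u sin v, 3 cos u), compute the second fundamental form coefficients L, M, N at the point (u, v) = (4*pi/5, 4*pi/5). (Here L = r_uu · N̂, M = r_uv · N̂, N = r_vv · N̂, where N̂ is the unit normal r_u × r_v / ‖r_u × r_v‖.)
L = -3;  M = 0;  N = -15/8 + 3*sqrt(5)/8

Compute the unit normal N̂(u, v) = (sin(u)^2*cos(v)/Abs(sin(u)), sin(u)^2*sin(v)/Abs(sin(u)), sin(2*u)/(2*Abs(sin(u)))), and the second partials r_uu, r_uv, r_vv. Take dot products:
  L(u, v) = r_uu · N̂ = -3*sin(u)/Abs(sin(u)),
  M(u, v) = r_uv · N̂ = 0,
  N(u, v) = r_vv · N̂ = -3*sin(u)^3/Abs(sin(u)).
Evaluating at (u, v) = (4*pi/5, 4*pi/5):
  L = -3, M = 0, N = -15/8 + 3*sqrt(5)/8.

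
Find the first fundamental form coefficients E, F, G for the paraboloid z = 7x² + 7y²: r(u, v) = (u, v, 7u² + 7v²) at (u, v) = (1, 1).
E = 197;  F = 196;  G = 197

Partials: r_u = (1, 0, 14*u), r_v = (0, 1, 14*v). As functions of (u, v):
  E = r_u · r_u = 196*u^2 + 1,
  F = r_u · r_v = 196*u*v,
  G = r_v · r_v = 196*v^2 + 1.
Evaluating at (u, v) = (1, 1): E = 197, F = 196, G = 197.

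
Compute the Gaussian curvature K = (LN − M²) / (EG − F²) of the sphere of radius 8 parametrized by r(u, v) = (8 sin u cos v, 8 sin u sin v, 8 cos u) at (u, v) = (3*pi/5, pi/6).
K = 1/64

Coefficients of the first fundamental form: E = 64, F = 0, G = 64*sin(u)^2.
Coefficients of the second fundamental form: L = -8*sin(u)/Abs(sin(u)), M = 0, N = -8*sin(u)^3/Abs(sin(u)).
Assemble K = (LN − M²)/(EG − F²) = 1/64. At (u, v) = (3*pi/5, pi/6): K = 1/64.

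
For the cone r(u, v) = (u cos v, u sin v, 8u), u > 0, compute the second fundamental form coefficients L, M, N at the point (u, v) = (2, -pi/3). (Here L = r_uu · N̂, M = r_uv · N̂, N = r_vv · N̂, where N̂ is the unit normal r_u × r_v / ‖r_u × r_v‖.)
L = 0;  M = 0;  N = 16*sqrt(65)/65

Compute the unit normal N̂(u, v) = (-8*sqrt(65)*u*cos(v)/(65*Abs(u)), -8*sqrt(65)*u*sin(v)/(65*Abs(u)), sqrt(65)*u/(65*Abs(u))), and the second partials r_uu, r_uv, r_vv. Take dot products:
  L(u, v) = r_uu · N̂ = 0,
  M(u, v) = r_uv · N̂ = 0,
  N(u, v) = r_vv · N̂ = 8*sqrt(65)*u^2/(65*Abs(u)).
Evaluating at (u, v) = (2, -pi/3):
  L = 0, M = 0, N = 16*sqrt(65)/65.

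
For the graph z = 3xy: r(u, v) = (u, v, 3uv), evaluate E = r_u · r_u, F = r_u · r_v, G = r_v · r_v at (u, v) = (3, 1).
E = 10;  F = 27;  G = 82

Partials: r_u = (1, 0, 3*v), r_v = (0, 1, 3*u). As functions of (u, v):
  E = r_u · r_u = 9*v^2 + 1,
  F = r_u · r_v = 9*u*v,
  G = r_v · r_v = 9*u^2 + 1.
Evaluating at (u, v) = (3, 1): E = 10, F = 27, G = 82.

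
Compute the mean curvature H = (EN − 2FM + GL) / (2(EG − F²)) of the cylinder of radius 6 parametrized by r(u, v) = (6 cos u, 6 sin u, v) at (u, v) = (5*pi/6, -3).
H = -1/12

With E = 36, F = 0, G = 1, L = -6, M = 0, N = 0, assemble
  H = (EN − 2FM + GL) / (2(EG − F²)) = -1/12.
At (u, v) = (5*pi/6, -3): H = -1/12.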